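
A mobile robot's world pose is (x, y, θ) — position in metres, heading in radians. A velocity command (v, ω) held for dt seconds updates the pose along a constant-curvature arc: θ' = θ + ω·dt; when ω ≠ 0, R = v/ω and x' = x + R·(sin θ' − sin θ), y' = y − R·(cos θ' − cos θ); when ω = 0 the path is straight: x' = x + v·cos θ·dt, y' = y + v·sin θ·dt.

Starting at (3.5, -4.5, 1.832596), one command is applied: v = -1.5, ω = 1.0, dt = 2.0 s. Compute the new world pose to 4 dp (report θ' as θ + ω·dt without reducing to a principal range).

θ' = 1.8326 + 1.0·2.0 = 3.8326
R = v/ω = -1.5/1.0 = -1.5000
x' = 3.5 + -1.5000·(sin 3.8326 − sin 1.8326) = 5.9049
y' = -4.5 − -1.5000·(cos 3.8326 − cos 1.8326) = -5.2677

(5.9049, -5.2677, 3.8326)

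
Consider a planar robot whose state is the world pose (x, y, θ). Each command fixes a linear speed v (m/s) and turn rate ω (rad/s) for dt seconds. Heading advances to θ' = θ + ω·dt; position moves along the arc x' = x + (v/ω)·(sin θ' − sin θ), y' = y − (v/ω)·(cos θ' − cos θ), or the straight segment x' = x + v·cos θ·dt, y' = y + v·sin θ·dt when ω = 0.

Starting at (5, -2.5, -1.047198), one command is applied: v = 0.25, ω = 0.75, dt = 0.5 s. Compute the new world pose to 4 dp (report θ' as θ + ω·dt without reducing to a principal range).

(5.0811, -2.5942, -0.6722)

θ' = -1.0472 + 0.75·0.5 = -0.6722
R = v/ω = 0.25/0.75 = 0.3333
x' = 5 + 0.3333·(sin -0.6722 − sin -1.0472) = 5.0811
y' = -2.5 − 0.3333·(cos -0.6722 − cos -1.0472) = -2.5942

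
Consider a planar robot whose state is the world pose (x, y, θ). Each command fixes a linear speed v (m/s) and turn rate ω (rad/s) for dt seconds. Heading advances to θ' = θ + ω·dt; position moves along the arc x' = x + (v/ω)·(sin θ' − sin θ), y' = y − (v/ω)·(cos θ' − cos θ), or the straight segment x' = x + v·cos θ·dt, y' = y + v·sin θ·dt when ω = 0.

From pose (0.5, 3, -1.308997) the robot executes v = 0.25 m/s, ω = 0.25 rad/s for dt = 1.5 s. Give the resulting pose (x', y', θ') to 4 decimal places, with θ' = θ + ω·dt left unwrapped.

θ' = -1.3090 + 0.25·1.5 = -0.9340
R = v/ω = 0.25/0.25 = 1.0000
x' = 0.5 + 1.0000·(sin -0.9340 − sin -1.3090) = 0.6619
y' = 3 − 1.0000·(cos -0.9340 − cos -1.3090) = 2.6642

(0.6619, 2.6642, -0.9340)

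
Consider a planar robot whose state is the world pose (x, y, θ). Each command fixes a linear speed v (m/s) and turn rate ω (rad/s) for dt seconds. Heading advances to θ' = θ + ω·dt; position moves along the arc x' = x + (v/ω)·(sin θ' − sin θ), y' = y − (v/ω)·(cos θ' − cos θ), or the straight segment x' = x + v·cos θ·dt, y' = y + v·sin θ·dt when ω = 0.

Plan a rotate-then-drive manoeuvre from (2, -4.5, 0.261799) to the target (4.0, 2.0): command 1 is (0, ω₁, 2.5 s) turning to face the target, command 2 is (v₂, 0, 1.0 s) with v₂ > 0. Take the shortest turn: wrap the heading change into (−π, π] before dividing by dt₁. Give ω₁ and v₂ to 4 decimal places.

ω₁ = 0.4042, v₂ = 6.8007

heading to target = atan2(2−-4.5, 4−2) = 1.2723
Δθ = wrap(1.2723 − 0.2618) = 1.0105; ω₁ = Δθ/dt₁ = 0.4042
distance = √((4−2)² + (2−-4.5)²) = 6.8007; v₂ = distance/dt₂ = 6.8007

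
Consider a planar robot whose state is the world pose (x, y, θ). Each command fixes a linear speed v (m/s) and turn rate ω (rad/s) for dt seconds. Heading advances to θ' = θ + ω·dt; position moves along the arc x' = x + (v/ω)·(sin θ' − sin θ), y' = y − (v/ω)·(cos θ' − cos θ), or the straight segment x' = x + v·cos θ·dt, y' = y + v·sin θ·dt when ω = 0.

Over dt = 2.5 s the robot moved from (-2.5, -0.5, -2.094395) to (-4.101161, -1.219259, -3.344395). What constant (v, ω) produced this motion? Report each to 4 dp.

v = 0.7500, ω = -0.5000

Δθ = -3.344395 − -2.094395 = -1.250000
ω = Δθ/dt = -1.250000/2.5 = -0.5000
R = Δx/(sin θ' − sin θ) = -1.5000
v = R·ω = -1.5000·-0.5000 = 0.7500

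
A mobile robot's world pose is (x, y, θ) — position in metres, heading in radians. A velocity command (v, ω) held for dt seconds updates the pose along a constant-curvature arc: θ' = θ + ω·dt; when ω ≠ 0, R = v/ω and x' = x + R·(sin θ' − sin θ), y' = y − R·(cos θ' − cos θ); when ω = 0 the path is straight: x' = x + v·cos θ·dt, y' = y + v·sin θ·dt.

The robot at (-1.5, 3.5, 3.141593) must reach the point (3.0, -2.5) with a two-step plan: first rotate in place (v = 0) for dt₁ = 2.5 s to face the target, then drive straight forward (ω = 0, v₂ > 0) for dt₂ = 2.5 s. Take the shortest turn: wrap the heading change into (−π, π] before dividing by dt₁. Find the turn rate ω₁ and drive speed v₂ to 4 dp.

heading to target = atan2(-2.5−3.5, 3−-1.5) = -0.9273
Δθ = wrap(-0.9273 − 3.1416) = 2.2143; ω₁ = Δθ/dt₁ = 0.8857
distance = √((3−-1.5)² + (-2.5−3.5)²) = 7.5000; v₂ = distance/dt₂ = 3.0000

ω₁ = 0.8857, v₂ = 3.0000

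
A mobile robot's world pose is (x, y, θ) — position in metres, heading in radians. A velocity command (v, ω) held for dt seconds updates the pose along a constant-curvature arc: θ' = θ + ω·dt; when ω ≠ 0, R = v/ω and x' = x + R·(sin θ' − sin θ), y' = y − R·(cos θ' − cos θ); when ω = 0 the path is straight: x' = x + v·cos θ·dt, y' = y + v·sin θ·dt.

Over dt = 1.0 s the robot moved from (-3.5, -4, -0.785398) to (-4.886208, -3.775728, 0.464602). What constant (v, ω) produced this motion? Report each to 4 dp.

Δθ = 0.464602 − -0.785398 = 1.250000
ω = Δθ/dt = 1.250000/1.0 = 1.2500
R = Δx/(sin θ' − sin θ) = -1.2000
v = R·ω = -1.2000·1.2500 = -1.5000

v = -1.5000, ω = 1.2500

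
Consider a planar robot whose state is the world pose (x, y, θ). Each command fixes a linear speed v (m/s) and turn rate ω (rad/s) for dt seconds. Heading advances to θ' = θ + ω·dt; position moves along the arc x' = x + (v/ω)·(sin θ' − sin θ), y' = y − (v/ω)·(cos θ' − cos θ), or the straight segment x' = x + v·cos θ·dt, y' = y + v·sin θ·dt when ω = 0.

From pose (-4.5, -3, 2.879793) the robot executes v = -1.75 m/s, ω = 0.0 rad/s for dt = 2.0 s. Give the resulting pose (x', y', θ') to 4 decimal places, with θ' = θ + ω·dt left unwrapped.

θ' = 2.8798 + 0.0·2.0 = 2.8798
ω = 0 → straight: x' = -4.5 + -1.75·cos(2.8798)·2.0 = -1.1193
y' = -3 + -1.75·sin(2.8798)·2.0 = -3.9059

(-1.1193, -3.9059, 2.8798)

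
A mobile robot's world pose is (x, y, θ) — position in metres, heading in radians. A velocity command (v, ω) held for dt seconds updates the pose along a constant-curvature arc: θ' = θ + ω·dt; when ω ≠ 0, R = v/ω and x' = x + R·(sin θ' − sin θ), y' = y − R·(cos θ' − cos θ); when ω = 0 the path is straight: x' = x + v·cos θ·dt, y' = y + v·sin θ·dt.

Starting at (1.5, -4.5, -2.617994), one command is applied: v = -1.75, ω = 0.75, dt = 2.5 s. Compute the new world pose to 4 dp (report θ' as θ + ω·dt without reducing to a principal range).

(1.9118, -0.7609, -0.7430)

θ' = -2.6180 + 0.75·2.5 = -0.7430
R = v/ω = -1.75/0.75 = -2.3333
x' = 1.5 + -2.3333·(sin -0.7430 − sin -2.6180) = 1.9118
y' = -4.5 − -2.3333·(cos -0.7430 − cos -2.6180) = -0.7609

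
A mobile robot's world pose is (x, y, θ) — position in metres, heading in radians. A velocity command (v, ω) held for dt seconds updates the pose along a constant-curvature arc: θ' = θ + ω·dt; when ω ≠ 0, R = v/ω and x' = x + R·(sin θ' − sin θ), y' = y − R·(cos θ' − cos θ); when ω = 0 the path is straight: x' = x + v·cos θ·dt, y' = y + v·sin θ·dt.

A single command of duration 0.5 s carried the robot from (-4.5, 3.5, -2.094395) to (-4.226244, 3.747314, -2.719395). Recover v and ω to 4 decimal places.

v = -0.7500, ω = -1.2500

Δθ = -2.719395 − -2.094395 = -0.625000
ω = Δθ/dt = -0.625000/0.5 = -1.2500
R = Δx/(sin θ' − sin θ) = 0.6000
v = R·ω = 0.6000·-1.2500 = -0.7500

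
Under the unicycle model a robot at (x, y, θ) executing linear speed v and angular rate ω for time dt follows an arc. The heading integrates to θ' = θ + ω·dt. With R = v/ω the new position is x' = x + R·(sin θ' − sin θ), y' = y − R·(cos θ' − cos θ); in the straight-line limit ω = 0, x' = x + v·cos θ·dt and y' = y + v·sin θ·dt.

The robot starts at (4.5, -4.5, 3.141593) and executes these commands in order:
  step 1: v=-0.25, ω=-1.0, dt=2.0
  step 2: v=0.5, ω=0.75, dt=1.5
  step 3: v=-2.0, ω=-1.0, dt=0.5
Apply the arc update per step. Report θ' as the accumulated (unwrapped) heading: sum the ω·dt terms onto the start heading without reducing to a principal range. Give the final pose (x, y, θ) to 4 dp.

(5.0595, -5.0422, 1.7666)

step 1: θ'=1.1416 (R=0.2500) → pose (4.7273, -4.8540, 1.1416)
step 2: θ'=2.2666 (R=0.6667) → pose (4.6328, -4.1493, 2.2666)
step 3: θ'=1.7666 (R=2.0000) → pose (5.0595, -5.0422, 1.7666)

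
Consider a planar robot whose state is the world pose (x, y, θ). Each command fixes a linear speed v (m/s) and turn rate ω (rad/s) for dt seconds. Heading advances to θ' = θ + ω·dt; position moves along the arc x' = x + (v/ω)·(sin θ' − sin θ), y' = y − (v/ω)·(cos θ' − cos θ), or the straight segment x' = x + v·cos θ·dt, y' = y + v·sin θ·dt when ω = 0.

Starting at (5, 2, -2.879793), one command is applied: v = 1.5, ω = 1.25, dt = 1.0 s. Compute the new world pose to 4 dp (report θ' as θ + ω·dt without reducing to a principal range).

(4.1127, 0.9116, -1.6298)

θ' = -2.8798 + 1.25·1.0 = -1.6298
R = v/ω = 1.5/1.25 = 1.2000
x' = 5 + 1.2000·(sin -1.6298 − sin -2.8798) = 4.1127
y' = 2 − 1.2000·(cos -1.6298 − cos -2.8798) = 0.9116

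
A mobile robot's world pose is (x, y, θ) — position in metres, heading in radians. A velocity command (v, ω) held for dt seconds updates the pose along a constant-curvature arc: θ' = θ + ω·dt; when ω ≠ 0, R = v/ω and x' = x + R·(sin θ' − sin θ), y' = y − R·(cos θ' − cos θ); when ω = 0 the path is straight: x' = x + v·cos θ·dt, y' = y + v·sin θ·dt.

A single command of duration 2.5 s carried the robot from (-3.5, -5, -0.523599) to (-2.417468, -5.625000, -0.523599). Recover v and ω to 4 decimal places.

Δθ = -0.523599 − -0.523599 = 0.000000
ω = Δθ/dt = 0.000000/2.5 = 0.0000
ω = 0 → v = (Δx·cos θ + Δy·sin θ)/dt = 0.5000

v = 0.5000, ω = 0.0000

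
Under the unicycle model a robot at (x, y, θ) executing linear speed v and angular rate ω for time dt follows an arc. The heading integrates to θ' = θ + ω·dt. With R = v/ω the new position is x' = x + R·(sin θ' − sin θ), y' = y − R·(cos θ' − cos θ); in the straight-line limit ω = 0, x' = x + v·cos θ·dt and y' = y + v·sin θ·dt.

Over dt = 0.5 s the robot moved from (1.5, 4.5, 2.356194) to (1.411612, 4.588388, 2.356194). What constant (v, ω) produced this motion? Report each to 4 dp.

Δθ = 2.356194 − 2.356194 = 0.000000
ω = Δθ/dt = 0.000000/0.5 = 0.0000
ω = 0 → v = (Δx·cos θ + Δy·sin θ)/dt = 0.2500

v = 0.2500, ω = 0.0000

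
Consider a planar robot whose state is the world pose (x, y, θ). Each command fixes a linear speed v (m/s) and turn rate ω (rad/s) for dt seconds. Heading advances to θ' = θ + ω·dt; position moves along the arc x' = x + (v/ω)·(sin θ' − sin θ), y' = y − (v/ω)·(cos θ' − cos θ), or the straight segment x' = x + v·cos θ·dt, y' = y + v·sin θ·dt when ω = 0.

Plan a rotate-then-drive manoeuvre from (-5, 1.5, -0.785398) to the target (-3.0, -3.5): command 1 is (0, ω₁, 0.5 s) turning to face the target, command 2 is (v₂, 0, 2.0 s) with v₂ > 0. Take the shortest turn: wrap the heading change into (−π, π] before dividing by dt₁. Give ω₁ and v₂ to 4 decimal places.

heading to target = atan2(-3.5−1.5, -3−-5) = -1.1903
Δθ = wrap(-1.1903 − -0.7854) = -0.4049; ω₁ = Δθ/dt₁ = -0.8098
distance = √((-3−-5)² + (-3.5−1.5)²) = 5.3852; v₂ = distance/dt₂ = 2.6926

ω₁ = -0.8098, v₂ = 2.6926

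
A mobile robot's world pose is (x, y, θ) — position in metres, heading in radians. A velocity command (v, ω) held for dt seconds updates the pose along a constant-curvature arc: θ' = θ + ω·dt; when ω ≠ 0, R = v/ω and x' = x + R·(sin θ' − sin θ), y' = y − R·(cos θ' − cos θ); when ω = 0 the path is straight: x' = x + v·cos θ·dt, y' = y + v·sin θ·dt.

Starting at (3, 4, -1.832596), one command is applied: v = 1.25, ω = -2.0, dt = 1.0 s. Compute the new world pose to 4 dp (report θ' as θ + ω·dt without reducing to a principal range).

θ' = -1.8326 + -2.0·1.0 = -3.8326
R = v/ω = 1.25/-2.0 = -0.6250
x' = 3 + -0.6250·(sin -3.8326 − sin -1.8326) = 1.9980
y' = 4 − -0.6250·(cos -3.8326 − cos -1.8326) = 3.6801

(1.9980, 3.6801, -3.8326)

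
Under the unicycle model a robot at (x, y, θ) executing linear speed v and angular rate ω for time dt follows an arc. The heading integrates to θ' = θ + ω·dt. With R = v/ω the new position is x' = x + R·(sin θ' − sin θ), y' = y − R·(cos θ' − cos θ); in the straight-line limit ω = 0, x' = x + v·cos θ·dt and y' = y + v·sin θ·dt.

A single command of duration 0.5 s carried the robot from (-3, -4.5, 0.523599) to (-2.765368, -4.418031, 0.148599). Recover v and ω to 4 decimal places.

Δθ = 0.148599 − 0.523599 = -0.375000
ω = Δθ/dt = -0.375000/0.5 = -0.7500
R = Δx/(sin θ' − sin θ) = -0.6667
v = R·ω = -0.6667·-0.7500 = 0.5000

v = 0.5000, ω = -0.7500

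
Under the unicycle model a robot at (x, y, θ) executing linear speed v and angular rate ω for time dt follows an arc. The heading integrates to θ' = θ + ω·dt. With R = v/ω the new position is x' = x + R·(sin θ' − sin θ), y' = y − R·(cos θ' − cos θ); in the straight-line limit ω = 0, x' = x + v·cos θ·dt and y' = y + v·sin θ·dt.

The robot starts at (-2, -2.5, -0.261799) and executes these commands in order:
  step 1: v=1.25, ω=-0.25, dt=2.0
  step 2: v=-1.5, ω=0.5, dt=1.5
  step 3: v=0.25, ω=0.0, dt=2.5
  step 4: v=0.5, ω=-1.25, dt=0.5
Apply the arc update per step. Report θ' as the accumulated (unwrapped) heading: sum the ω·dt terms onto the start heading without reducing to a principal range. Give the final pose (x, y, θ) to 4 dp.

(-1.0202, -2.9684, -0.6368)

step 1: θ'=-0.7618 (R=-5.0000) → pose (0.1570, -3.7117, -0.7618)
step 2: θ'=-0.0118 (R=-3.0000) → pose (-1.8782, -2.8826, -0.0118)
step 3: θ'=-0.0118 (straight) → pose (-1.2533, -2.8900, -0.0118)
step 4: θ'=-0.6368 (R=-0.4000) → pose (-1.0202, -2.9684, -0.6368)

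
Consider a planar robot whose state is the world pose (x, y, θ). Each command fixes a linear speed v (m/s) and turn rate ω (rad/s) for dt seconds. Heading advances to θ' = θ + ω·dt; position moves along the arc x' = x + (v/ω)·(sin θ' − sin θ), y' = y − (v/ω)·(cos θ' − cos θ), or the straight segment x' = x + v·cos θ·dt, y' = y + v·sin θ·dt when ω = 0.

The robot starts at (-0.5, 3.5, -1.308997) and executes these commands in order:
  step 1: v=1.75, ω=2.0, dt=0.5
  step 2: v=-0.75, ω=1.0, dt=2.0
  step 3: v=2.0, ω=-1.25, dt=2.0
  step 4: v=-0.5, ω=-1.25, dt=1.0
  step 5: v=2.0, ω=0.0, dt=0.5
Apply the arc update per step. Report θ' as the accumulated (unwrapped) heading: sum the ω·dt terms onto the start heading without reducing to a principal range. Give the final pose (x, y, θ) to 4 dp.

step 1: θ'=-0.3090 (R=0.8750) → pose (0.0791, 2.8929, -0.3090)
step 2: θ'=1.6910 (R=-0.7500) → pose (-0.8936, 2.0885, 1.6910)
step 3: θ'=-0.8090 (R=-1.6000) → pose (1.8526, 3.3847, -0.8090)
step 4: θ'=-2.0590 (R=0.4000) → pose (1.7888, 3.8484, -2.0590)
step 5: θ'=-2.0590 (straight) → pose (1.3198, 2.9652, -2.0590)

(1.3198, 2.9652, -2.0590)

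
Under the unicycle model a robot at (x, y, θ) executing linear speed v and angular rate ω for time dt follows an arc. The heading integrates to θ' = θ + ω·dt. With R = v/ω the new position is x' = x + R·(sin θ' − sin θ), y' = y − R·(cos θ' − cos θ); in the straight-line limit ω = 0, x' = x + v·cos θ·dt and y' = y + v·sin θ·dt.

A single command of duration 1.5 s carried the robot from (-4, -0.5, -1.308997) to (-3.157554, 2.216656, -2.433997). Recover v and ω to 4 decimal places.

Δθ = -2.433997 − -1.308997 = -1.125000
ω = Δθ/dt = -1.125000/1.5 = -0.7500
R = −Δy/(cos θ' − cos θ) = 2.6667
v = R·ω = 2.6667·-0.7500 = -2.0000

v = -2.0000, ω = -0.7500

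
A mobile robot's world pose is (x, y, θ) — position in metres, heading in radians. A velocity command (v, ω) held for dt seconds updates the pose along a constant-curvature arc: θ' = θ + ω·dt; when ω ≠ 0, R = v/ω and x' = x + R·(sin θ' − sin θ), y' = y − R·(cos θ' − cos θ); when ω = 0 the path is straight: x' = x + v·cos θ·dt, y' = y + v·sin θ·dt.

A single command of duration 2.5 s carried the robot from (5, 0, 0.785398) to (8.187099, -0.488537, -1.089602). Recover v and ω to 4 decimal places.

Δθ = -1.089602 − 0.785398 = -1.875000
ω = Δθ/dt = -1.875000/2.5 = -0.7500
R = Δx/(sin θ' − sin θ) = -2.0000
v = R·ω = -2.0000·-0.7500 = 1.5000

v = 1.5000, ω = -0.7500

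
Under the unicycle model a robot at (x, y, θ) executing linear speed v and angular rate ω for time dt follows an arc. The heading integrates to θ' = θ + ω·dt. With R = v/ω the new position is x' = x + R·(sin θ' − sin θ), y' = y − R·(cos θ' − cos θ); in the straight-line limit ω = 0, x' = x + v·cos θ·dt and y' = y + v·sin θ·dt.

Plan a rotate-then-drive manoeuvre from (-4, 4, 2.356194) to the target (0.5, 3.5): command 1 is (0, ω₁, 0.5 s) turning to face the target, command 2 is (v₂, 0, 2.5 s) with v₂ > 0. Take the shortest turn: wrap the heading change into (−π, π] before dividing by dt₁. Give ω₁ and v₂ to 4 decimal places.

heading to target = atan2(3.5−4, 0.5−-4) = -0.1107
Δθ = wrap(-0.1107 − 2.3562) = -2.4669; ω₁ = Δθ/dt₁ = -4.9337
distance = √((0.5−-4)² + (3.5−4)²) = 4.5277; v₂ = distance/dt₂ = 1.8111

ω₁ = -4.9337, v₂ = 1.8111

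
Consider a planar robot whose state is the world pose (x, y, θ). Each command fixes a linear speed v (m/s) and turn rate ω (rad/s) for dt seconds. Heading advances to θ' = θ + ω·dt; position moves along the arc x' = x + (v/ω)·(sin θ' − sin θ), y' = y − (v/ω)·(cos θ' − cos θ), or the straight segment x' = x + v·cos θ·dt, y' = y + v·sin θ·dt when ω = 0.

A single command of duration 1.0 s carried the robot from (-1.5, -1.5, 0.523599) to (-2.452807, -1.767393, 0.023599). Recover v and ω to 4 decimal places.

Δθ = 0.023599 − 0.523599 = -0.500000
ω = Δθ/dt = -0.500000/1.0 = -0.5000
R = Δx/(sin θ' − sin θ) = 2.0000
v = R·ω = 2.0000·-0.5000 = -1.0000

v = -1.0000, ω = -0.5000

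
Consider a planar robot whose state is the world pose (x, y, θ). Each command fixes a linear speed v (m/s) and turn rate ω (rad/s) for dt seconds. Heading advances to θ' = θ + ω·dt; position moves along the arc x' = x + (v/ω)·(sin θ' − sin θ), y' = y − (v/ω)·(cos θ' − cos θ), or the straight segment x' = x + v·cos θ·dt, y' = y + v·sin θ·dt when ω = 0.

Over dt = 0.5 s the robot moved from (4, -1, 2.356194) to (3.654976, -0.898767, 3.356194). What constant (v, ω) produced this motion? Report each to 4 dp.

Δθ = 3.356194 − 2.356194 = 1.000000
ω = Δθ/dt = 1.000000/0.5 = 2.0000
R = Δx/(sin θ' − sin θ) = 0.3750
v = R·ω = 0.3750·2.0000 = 0.7500

v = 0.7500, ω = 2.0000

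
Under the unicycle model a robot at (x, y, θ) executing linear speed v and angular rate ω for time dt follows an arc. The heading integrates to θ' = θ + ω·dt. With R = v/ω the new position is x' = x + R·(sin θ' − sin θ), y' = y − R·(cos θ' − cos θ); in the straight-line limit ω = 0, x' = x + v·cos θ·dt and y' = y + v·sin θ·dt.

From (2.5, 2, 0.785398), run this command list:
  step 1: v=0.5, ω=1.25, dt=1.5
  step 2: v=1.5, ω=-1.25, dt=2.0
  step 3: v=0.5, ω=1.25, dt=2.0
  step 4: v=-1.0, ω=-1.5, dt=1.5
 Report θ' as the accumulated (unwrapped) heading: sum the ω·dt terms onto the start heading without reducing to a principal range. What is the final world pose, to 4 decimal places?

step 1: θ'=2.6604 (R=0.4000) → pose (2.4023, 2.6374, 2.6604)
step 2: θ'=0.1604 (R=-1.2000) → pose (2.7660, 4.8857, 0.1604)
step 3: θ'=2.6604 (R=0.4000) → pose (2.8873, 5.6352, 2.6604)
step 4: θ'=0.4104 (R=0.6667) → pose (2.8447, 4.4329, 0.4104)

(2.8447, 4.4329, 0.4104)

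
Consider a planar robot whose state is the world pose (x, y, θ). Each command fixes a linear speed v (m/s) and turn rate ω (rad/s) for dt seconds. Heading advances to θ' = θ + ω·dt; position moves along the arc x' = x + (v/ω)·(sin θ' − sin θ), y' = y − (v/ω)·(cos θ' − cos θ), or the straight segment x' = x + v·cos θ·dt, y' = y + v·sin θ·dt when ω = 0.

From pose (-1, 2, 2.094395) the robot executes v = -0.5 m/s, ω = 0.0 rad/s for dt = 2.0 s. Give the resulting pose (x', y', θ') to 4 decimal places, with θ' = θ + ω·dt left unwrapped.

θ' = 2.0944 + 0.0·2.0 = 2.0944
ω = 0 → straight: x' = -1 + -0.5·cos(2.0944)·2.0 = -0.5000
y' = 2 + -0.5·sin(2.0944)·2.0 = 1.1340

(-0.5000, 1.1340, 2.0944)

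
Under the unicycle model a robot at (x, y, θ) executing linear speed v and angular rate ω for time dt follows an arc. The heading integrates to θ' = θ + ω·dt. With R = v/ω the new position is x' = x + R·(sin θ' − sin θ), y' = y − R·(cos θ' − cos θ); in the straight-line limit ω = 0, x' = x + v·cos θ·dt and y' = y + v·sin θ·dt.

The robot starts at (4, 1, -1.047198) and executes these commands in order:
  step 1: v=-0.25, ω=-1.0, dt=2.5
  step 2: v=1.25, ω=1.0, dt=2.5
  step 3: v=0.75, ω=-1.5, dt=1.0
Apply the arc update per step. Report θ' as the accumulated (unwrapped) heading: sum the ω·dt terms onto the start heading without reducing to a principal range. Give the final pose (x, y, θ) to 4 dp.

(2.5864, -1.0831, -2.5472)

step 1: θ'=-3.5472 (R=0.2500) → pose (4.3152, 1.3547, -3.5472)
step 2: θ'=-1.0472 (R=1.2500) → pose (2.7394, -0.4189, -1.0472)
step 3: θ'=-2.5472 (R=-0.5000) → pose (2.5864, -1.0831, -2.5472)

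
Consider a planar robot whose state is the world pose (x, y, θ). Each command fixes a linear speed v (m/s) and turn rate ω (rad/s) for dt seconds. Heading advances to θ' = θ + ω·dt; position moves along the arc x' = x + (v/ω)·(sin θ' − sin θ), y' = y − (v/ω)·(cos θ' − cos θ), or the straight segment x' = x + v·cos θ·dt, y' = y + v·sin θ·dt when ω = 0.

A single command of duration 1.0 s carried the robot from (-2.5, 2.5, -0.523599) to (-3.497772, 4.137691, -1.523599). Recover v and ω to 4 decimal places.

Δθ = -1.523599 − -0.523599 = -1.000000
ω = Δθ/dt = -1.000000/1.0 = -1.0000
R = −Δy/(cos θ' − cos θ) = 2.0000
v = R·ω = 2.0000·-1.0000 = -2.0000

v = -2.0000, ω = -1.0000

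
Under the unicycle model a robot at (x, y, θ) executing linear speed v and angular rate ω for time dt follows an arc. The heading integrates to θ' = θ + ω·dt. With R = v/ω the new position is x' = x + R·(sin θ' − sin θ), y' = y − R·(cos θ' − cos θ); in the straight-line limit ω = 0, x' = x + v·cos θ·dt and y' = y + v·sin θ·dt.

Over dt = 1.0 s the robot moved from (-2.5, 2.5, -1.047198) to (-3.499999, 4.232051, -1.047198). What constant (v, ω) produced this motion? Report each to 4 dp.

v = -2.0000, ω = 0.0000

Δθ = -1.047198 − -1.047198 = 0.000000
ω = Δθ/dt = 0.000000/1.0 = 0.0000
ω = 0 → v = (Δx·cos θ + Δy·sin θ)/dt = -2.0000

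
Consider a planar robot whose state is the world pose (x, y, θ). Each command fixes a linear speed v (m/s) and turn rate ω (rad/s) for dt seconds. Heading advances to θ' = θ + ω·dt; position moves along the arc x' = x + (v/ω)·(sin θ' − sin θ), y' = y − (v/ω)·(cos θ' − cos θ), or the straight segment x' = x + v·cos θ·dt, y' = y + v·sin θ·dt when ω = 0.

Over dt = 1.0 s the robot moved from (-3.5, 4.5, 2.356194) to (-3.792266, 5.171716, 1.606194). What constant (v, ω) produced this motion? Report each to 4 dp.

Δθ = 1.606194 − 2.356194 = -0.750000
ω = Δθ/dt = -0.750000/1.0 = -0.7500
R = −Δy/(cos θ' − cos θ) = -1.0000
v = R·ω = -1.0000·-0.7500 = 0.7500

v = 0.7500, ω = -0.7500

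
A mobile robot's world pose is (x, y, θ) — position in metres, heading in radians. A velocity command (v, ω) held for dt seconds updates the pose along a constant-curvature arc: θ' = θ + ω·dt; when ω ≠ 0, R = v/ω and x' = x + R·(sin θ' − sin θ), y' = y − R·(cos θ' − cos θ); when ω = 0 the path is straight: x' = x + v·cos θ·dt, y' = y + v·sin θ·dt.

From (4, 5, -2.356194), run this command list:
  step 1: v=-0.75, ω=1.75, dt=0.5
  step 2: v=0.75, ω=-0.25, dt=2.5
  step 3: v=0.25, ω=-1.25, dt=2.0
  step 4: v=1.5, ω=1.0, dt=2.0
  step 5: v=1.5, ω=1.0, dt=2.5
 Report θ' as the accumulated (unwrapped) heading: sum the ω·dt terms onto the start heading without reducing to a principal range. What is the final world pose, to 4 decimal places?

(1.6946, 1.9727, -0.1062)

step 1: θ'=-1.4812 (R=-0.4286) → pose (4.1238, 5.3414, -1.4812)
step 2: θ'=-2.1062 (R=-3.0000) → pose (3.7160, 3.5424, -2.1062)
step 3: θ'=-4.6062 (R=-0.2000) → pose (3.3452, 3.6232, -4.6062)
step 4: θ'=-2.6062 (R=1.5000) → pose (1.0883, 4.7543, -2.6062)
step 5: θ'=-0.1062 (R=1.5000) → pose (1.6946, 1.9727, -0.1062)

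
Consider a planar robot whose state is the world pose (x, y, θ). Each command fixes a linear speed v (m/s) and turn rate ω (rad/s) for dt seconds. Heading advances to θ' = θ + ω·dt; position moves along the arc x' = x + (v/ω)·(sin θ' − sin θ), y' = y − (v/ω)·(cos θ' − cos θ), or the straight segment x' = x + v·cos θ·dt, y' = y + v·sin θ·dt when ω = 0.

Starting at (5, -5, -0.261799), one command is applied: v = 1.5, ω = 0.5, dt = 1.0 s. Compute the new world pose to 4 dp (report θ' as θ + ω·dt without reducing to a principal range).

(6.4843, -5.0175, 0.2382)

θ' = -0.2618 + 0.5·1.0 = 0.2382
R = v/ω = 1.5/0.5 = 3.0000
x' = 5 + 3.0000·(sin 0.2382 − sin -0.2618) = 6.4843
y' = -5 − 3.0000·(cos 0.2382 − cos -0.2618) = -5.0175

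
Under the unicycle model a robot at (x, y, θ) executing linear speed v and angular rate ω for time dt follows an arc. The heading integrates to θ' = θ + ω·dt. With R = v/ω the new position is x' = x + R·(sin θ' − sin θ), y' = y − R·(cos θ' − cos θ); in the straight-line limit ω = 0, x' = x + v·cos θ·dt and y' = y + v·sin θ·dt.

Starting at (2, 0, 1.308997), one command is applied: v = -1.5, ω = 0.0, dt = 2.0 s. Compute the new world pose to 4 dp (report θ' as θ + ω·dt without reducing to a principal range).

(1.2235, -2.8978, 1.3090)

θ' = 1.3090 + 0.0·2.0 = 1.3090
ω = 0 → straight: x' = 2 + -1.5·cos(1.3090)·2.0 = 1.2235
y' = 0 + -1.5·sin(1.3090)·2.0 = -2.8978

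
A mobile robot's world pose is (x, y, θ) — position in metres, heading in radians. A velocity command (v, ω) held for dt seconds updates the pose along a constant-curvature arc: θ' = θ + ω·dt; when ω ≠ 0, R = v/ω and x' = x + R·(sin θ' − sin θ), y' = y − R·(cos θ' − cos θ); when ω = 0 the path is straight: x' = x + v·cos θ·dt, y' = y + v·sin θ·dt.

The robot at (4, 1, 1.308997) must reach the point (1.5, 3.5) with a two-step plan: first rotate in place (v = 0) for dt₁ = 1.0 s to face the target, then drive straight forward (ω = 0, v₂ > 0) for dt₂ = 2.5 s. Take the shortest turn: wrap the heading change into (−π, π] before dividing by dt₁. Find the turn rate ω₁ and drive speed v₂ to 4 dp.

ω₁ = 1.0472, v₂ = 1.4142

heading to target = atan2(3.5−1, 1.5−4) = 2.3562
Δθ = wrap(2.3562 − 1.3090) = 1.0472; ω₁ = Δθ/dt₁ = 1.0472
distance = √((1.5−4)² + (3.5−1)²) = 3.5355; v₂ = distance/dt₂ = 1.4142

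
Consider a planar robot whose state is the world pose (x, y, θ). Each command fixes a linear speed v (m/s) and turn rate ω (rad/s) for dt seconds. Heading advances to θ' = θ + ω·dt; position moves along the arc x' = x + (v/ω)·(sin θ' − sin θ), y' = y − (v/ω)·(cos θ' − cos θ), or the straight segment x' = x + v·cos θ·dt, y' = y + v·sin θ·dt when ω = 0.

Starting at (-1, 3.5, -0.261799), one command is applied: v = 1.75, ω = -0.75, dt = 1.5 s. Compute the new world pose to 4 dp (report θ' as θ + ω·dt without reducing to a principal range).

(0.6900, 1.6731, -1.3868)

θ' = -0.2618 + -0.75·1.5 = -1.3868
R = v/ω = 1.75/-0.75 = -2.3333
x' = -1 + -2.3333·(sin -1.3868 − sin -0.2618) = 0.6900
y' = 3.5 − -2.3333·(cos -1.3868 − cos -0.2618) = 1.6731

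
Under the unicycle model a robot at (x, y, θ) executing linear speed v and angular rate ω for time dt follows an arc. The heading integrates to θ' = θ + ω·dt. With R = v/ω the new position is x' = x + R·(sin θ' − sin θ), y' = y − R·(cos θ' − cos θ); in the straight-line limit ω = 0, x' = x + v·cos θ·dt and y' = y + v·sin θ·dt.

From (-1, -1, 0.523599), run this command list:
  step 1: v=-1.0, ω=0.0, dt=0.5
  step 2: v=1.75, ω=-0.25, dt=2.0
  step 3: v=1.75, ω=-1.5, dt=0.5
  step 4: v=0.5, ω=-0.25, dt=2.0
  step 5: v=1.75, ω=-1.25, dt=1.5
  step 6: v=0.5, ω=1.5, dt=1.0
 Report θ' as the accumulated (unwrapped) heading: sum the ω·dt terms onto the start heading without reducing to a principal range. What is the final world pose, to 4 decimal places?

(1.6771, -3.6226, -1.6014)

step 1: θ'=0.5236 (straight) → pose (-1.4330, -1.2500, 0.5236)
step 2: θ'=0.0236 (R=-7.0000) → pose (1.9018, -0.3141, 0.0236)
step 3: θ'=-0.7264 (R=-1.1667) → pose (2.7042, -0.6083, -0.7264)
step 4: θ'=-1.2264 (R=-2.0000) → pose (3.2584, -1.4282, -1.2264)
step 5: θ'=-3.1014 (R=-1.4000) → pose (1.9969, -3.2997, -3.1014)
step 6: θ'=-1.6014 (R=0.3333) → pose (1.6771, -3.6226, -1.6014)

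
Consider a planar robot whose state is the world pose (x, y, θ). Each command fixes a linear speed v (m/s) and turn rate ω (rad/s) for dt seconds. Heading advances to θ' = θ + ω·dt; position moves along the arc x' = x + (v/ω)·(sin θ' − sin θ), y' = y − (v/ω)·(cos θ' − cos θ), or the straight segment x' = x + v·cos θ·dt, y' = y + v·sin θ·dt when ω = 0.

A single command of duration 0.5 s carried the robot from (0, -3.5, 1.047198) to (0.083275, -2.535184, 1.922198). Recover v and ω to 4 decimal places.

Δθ = 1.922198 − 1.047198 = 0.875000
ω = Δθ/dt = 0.875000/0.5 = 1.7500
R = −Δy/(cos θ' − cos θ) = 1.1429
v = R·ω = 1.1429·1.7500 = 2.0000

v = 2.0000, ω = 1.7500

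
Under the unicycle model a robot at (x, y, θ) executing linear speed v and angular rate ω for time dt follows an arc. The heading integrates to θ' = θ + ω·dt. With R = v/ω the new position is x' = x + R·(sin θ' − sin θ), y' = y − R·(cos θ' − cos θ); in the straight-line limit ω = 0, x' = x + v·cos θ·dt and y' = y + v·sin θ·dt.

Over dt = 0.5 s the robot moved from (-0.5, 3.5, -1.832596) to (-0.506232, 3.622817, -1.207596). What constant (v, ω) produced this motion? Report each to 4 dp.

Δθ = -1.207596 − -1.832596 = 0.625000
ω = Δθ/dt = 0.625000/0.5 = 1.2500
R = −Δy/(cos θ' − cos θ) = -0.2000
v = R·ω = -0.2000·1.2500 = -0.2500

v = -0.2500, ω = 1.2500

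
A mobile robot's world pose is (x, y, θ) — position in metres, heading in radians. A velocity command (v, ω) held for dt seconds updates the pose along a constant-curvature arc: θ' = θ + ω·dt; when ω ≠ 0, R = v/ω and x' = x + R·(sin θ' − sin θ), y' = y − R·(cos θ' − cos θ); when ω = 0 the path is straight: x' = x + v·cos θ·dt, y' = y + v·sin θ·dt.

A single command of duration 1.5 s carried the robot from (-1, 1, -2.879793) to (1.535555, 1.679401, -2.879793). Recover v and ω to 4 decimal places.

v = -1.7500, ω = 0.0000

Δθ = -2.879793 − -2.879793 = 0.000000
ω = Δθ/dt = 0.000000/1.5 = 0.0000
ω = 0 → v = (Δx·cos θ + Δy·sin θ)/dt = -1.7500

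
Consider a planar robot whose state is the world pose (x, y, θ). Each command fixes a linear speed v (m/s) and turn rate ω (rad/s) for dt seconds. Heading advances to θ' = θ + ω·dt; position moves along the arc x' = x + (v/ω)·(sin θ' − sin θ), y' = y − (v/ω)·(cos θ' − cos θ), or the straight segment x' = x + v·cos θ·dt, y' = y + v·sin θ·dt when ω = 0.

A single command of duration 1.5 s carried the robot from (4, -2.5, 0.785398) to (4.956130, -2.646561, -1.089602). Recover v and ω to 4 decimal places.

v = 0.7500, ω = -1.2500

Δθ = -1.089602 − 0.785398 = -1.875000
ω = Δθ/dt = -1.875000/1.5 = -1.2500
R = Δx/(sin θ' − sin θ) = -0.6000
v = R·ω = -0.6000·-1.2500 = 0.7500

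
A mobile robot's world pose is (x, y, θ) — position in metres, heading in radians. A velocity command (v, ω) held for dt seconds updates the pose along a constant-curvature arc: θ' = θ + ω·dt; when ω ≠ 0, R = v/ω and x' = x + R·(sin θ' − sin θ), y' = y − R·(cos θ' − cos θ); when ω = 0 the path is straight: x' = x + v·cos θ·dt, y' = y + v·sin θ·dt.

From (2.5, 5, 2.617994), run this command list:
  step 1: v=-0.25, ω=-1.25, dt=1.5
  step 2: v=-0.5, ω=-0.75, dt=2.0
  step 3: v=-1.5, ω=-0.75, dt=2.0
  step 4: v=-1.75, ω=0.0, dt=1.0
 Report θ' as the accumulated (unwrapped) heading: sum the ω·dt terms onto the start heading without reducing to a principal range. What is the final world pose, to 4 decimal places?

step 1: θ'=0.7430 (R=0.2000) → pose (2.5353, 4.6795, 0.7430)
step 2: θ'=-0.7570 (R=0.6667) → pose (1.6265, 4.6859, -0.7570)
step 3: θ'=-2.2570 (R=2.0000) → pose (1.4527, 7.4069, -2.2570)
step 4: θ'=-2.2570 (straight) → pose (2.5615, 8.7608, -2.2570)

(2.5615, 8.7608, -2.2570)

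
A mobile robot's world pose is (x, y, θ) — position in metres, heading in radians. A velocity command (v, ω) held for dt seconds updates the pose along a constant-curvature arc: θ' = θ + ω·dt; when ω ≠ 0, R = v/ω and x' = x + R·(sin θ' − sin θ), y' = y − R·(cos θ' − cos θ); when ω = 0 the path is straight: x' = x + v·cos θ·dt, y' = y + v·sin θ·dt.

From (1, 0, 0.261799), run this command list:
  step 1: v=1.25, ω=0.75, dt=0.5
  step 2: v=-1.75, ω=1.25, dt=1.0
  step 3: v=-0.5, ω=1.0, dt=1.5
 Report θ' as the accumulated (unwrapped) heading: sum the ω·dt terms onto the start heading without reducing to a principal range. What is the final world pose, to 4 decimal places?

step 1: θ'=0.6368 (R=1.6667) → pose (1.5597, 0.2699, 0.6368)
step 2: θ'=1.8868 (R=-1.4000) → pose (1.0615, -1.2908, 1.8868)
step 3: θ'=3.3868 (R=-0.5000) → pose (1.6581, -1.6205, 3.3868)

(1.6581, -1.6205, 3.3868)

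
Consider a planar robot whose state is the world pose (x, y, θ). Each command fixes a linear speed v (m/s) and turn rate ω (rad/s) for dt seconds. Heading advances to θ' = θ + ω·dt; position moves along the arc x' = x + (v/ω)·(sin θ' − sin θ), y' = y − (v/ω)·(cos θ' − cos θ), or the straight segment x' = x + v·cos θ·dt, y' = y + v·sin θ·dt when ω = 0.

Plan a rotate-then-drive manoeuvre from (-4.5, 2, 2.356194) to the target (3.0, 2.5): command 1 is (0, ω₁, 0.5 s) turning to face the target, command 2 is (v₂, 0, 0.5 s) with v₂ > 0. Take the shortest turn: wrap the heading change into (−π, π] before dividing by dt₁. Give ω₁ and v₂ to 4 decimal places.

heading to target = atan2(2.5−2, 3−-4.5) = 0.0666
Δθ = wrap(0.0666 − 2.3562) = -2.2896; ω₁ = Δθ/dt₁ = -4.5793
distance = √((3−-4.5)² + (2.5−2)²) = 7.5166; v₂ = distance/dt₂ = 15.0333

ω₁ = -4.5793, v₂ = 15.0333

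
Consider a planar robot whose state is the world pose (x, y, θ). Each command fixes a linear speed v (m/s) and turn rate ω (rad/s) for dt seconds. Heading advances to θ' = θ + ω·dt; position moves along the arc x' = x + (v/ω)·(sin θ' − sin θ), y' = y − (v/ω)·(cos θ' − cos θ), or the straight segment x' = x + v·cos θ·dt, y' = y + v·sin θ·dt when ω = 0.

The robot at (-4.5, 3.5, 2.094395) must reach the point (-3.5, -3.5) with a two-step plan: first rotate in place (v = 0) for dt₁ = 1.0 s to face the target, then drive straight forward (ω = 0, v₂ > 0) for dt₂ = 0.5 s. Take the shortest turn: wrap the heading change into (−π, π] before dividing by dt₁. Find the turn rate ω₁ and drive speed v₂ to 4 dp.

ω₁ = 2.7599, v₂ = 14.1421

heading to target = atan2(-3.5−3.5, -3.5−-4.5) = -1.4289
Δθ = wrap(-1.4289 − 2.0944) = 2.7599; ω₁ = Δθ/dt₁ = 2.7599
distance = √((-3.5−-4.5)² + (-3.5−3.5)²) = 7.0711; v₂ = distance/dt₂ = 14.1421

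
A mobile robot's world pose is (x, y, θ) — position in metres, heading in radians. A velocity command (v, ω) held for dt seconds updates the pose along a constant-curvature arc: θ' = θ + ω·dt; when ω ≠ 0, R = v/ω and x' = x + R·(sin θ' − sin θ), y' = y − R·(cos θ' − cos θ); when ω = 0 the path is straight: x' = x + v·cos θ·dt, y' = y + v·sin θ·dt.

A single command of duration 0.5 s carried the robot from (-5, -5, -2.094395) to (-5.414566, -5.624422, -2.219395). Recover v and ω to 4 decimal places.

Δθ = -2.219395 − -2.094395 = -0.125000
ω = Δθ/dt = -0.125000/0.5 = -0.2500
R = −Δy/(cos θ' − cos θ) = -6.0000
v = R·ω = -6.0000·-0.2500 = 1.5000

v = 1.5000, ω = -0.2500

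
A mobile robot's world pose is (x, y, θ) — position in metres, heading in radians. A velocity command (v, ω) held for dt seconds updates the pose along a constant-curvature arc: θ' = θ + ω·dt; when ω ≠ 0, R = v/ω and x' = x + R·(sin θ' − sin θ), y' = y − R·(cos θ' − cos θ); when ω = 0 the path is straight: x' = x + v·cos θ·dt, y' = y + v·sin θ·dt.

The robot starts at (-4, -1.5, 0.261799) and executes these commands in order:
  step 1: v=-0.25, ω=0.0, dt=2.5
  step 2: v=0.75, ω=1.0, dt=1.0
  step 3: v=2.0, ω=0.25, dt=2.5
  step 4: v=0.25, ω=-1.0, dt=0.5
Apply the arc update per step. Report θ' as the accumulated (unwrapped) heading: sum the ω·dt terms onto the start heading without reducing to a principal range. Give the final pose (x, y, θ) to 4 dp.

(-4.1087, 3.8770, 1.3868)

step 1: θ'=0.2618 (straight) → pose (-4.6037, -1.6618, 0.2618)
step 2: θ'=1.2618 (R=0.7500) → pose (-4.0833, -1.1654, 1.2618)
step 3: θ'=1.8868 (R=8.0000) → pose (-4.1006, 3.7536, 1.8868)
step 4: θ'=1.3868 (R=-0.2500) → pose (-4.1087, 3.8770, 1.3868)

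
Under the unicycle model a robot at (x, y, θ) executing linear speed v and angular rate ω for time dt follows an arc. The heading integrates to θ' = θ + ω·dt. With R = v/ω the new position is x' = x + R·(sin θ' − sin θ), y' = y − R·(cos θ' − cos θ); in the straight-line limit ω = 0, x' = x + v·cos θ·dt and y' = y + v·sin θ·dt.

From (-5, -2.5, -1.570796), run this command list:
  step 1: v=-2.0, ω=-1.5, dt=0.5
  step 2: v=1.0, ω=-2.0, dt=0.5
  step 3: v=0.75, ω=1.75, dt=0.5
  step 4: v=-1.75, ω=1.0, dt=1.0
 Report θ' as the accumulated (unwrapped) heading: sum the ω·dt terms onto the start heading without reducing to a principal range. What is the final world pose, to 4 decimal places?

(-4.8337, -0.2737, -1.4458)

step 1: θ'=-2.3208 (R=1.3333) → pose (-4.6423, -1.5911, -2.3208)
step 2: θ'=-3.3208 (R=-0.5000) → pose (-5.0972, -1.7423, -3.3208)
step 3: θ'=-2.4458 (R=0.4286) → pose (-5.4483, -1.8351, -2.4458)
step 4: θ'=-1.4458 (R=-1.7500) → pose (-4.8337, -0.2737, -1.4458)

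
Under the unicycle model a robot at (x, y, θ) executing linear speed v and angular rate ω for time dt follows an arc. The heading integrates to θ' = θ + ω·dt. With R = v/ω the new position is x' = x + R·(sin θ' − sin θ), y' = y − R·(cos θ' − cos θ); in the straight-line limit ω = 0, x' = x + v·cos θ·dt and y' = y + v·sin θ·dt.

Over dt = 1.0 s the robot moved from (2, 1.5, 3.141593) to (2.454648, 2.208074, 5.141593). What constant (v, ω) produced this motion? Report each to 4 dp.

v = -1.0000, ω = 2.0000

Δθ = 5.141593 − 3.141593 = 2.000000
ω = Δθ/dt = 2.000000/1.0 = 2.0000
R = −Δy/(cos θ' − cos θ) = -0.5000
v = R·ω = -0.5000·2.0000 = -1.0000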